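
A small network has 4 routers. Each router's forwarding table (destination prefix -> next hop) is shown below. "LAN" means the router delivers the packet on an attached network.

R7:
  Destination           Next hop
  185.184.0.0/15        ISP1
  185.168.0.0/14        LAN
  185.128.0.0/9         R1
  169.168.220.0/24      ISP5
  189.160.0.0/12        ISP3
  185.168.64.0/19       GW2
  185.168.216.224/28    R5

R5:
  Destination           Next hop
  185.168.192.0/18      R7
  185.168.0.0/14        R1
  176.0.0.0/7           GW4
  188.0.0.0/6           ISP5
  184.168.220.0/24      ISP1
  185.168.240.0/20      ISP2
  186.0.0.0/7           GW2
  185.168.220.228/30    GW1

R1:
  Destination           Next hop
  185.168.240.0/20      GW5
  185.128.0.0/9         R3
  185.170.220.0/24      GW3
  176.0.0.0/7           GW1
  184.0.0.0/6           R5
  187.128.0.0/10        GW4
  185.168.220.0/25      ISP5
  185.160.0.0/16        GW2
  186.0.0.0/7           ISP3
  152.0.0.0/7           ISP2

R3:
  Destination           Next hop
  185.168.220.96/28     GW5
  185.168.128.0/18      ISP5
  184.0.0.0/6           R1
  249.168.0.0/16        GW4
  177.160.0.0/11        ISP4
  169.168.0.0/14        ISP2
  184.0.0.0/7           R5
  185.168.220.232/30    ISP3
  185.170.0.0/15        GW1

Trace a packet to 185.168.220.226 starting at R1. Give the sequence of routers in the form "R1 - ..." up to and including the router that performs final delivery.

At R1: longest match for 185.168.220.226 is 185.128.0.0/9 -> R3
At R3: longest match for 185.168.220.226 is 184.0.0.0/7 -> R5
At R5: longest match for 185.168.220.226 is 185.168.192.0/18 -> R7
At R7: longest match for 185.168.220.226 is 185.168.0.0/14 -> LAN

R1 - R3 - R5 - R7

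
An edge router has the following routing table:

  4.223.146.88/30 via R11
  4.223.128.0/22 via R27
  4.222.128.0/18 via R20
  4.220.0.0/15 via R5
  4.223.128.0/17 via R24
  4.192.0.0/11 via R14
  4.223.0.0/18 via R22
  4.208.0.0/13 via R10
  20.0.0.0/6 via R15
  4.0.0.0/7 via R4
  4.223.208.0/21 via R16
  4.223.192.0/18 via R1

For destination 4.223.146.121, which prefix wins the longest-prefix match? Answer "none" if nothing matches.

Entries matching 4.223.146.121:
  4.0.0.0/7 (4.0.0.0 - 5.255.255.255)
  4.192.0.0/11 (4.192.0.0 - 4.223.255.255)
  4.223.128.0/17 (4.223.128.0 - 4.223.255.255)
Most specific is 4.223.128.0/17.

4.223.128.0/17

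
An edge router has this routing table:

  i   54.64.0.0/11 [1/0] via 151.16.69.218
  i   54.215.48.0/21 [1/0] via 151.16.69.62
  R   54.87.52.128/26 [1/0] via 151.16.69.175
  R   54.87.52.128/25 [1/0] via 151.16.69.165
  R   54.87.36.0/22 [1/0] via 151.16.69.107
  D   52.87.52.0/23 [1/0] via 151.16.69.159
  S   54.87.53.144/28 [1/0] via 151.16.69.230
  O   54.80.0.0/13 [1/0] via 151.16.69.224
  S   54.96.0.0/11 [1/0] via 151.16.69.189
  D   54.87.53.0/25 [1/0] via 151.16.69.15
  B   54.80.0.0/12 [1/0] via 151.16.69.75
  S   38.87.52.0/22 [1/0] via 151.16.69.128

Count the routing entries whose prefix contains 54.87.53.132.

Prefixes containing 54.87.53.132:
  54.64.0.0/11 (54.64.0.0 - 54.95.255.255)
  54.80.0.0/12 (54.80.0.0 - 54.95.255.255)
  54.80.0.0/13 (54.80.0.0 - 54.87.255.255)
Total matching entries: 3.

3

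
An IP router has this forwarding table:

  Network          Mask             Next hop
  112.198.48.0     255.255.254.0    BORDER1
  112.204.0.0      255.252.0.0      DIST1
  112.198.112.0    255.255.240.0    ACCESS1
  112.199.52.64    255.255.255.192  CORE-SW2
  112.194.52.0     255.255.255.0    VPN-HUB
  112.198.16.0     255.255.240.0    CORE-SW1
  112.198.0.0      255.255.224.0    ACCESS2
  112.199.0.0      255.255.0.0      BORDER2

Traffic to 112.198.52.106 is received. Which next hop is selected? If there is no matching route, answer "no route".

No entry's prefix contains 112.198.52.106; there is no default route.

no route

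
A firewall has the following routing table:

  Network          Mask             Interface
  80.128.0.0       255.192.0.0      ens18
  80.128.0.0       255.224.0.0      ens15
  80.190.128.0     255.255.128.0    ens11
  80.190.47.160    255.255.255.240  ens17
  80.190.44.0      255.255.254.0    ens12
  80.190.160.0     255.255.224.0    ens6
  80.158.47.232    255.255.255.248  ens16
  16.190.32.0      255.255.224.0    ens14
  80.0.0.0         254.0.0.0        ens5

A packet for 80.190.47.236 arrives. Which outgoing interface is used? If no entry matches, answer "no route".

ens18

Routes whose prefix contains 80.190.47.236:
  80.0.0.0/7 (80.0.0.0 - 81.255.255.255) -> ens5
  80.128.0.0/10 (80.128.0.0 - 80.191.255.255) -> ens18
More-specific entries that do NOT match:
  80.158.47.232/29 (80.158.47.232 - 80.158.47.239) does not contain 80.190.47.236
  80.190.47.160/28 (80.190.47.160 - 80.190.47.175) does not contain 80.190.47.236
  80.190.44.0/23 (80.190.44.0 - 80.190.45.255) does not contain 80.190.47.236
  80.190.160.0/19 (80.190.160.0 - 80.190.191.255) does not contain 80.190.47.236
  16.190.32.0/19 (16.190.32.0 - 16.190.63.255) does not contain 80.190.47.236
  80.190.128.0/17 (80.190.128.0 - 80.190.255.255) does not contain 80.190.47.236
  80.128.0.0/11 (80.128.0.0 - 80.159.255.255) does not contain 80.190.47.236
Longest matching prefix is /10 -> interface ens18.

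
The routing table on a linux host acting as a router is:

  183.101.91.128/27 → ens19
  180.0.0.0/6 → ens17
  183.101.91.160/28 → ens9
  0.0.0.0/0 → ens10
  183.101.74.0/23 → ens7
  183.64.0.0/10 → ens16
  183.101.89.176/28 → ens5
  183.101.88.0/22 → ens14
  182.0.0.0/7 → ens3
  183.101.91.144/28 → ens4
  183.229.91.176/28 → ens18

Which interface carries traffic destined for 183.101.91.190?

ens14

Routes whose prefix contains 183.101.91.190:
  0.0.0.0/0 (default, matches everything) -> ens10
  180.0.0.0/6 (180.0.0.0 - 183.255.255.255) -> ens17
  182.0.0.0/7 (182.0.0.0 - 183.255.255.255) -> ens3
  183.64.0.0/10 (183.64.0.0 - 183.127.255.255) -> ens16
  183.101.88.0/22 (183.101.88.0 - 183.101.91.255) -> ens14
More-specific entries that do NOT match:
  183.101.91.160/28 (183.101.91.160 - 183.101.91.175) does not contain 183.101.91.190
  183.101.89.176/28 (183.101.89.176 - 183.101.89.191) does not contain 183.101.91.190
  183.101.91.144/28 (183.101.91.144 - 183.101.91.159) does not contain 183.101.91.190
  183.229.91.176/28 (183.229.91.176 - 183.229.91.191) does not contain 183.101.91.190
  183.101.91.128/27 (183.101.91.128 - 183.101.91.159) does not contain 183.101.91.190
  183.101.74.0/23 (183.101.74.0 - 183.101.75.255) does not contain 183.101.91.190
Longest matching prefix is /22 -> interface ens14.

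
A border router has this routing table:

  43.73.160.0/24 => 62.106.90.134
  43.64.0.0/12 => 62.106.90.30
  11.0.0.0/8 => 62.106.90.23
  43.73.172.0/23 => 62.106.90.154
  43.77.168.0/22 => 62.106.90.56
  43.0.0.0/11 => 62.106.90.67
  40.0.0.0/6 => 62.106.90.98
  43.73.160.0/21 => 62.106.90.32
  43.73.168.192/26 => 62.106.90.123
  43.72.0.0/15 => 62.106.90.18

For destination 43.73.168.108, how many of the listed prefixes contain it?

Prefixes containing 43.73.168.108:
  40.0.0.0/6 (40.0.0.0 - 43.255.255.255)
  43.64.0.0/12 (43.64.0.0 - 43.79.255.255)
  43.72.0.0/15 (43.72.0.0 - 43.73.255.255)
Total matching entries: 3.

3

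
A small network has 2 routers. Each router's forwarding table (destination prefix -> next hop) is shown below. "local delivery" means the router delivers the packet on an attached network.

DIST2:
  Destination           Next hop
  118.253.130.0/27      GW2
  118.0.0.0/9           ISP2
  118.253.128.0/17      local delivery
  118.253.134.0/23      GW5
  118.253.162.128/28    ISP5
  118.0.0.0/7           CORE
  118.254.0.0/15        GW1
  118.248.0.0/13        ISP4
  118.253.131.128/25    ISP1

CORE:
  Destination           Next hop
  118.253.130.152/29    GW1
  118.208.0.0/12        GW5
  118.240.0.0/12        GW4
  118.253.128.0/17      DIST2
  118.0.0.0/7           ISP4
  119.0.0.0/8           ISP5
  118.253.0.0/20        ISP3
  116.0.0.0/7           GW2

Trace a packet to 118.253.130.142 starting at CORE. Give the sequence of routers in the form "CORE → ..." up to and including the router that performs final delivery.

CORE → DIST2

At CORE: longest match for 118.253.130.142 is 118.253.128.0/17 -> DIST2
At DIST2: longest match for 118.253.130.142 is 118.253.128.0/17 -> local delivery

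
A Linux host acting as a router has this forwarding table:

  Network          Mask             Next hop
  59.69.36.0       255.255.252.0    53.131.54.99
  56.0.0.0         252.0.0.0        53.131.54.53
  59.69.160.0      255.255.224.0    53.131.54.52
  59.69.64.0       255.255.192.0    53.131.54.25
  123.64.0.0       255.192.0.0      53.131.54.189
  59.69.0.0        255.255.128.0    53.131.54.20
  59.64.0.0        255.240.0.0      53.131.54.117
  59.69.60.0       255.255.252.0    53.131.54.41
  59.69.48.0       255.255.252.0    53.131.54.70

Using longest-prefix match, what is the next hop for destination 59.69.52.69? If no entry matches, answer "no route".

53.131.54.20

Routes whose prefix contains 59.69.52.69:
  56.0.0.0/6 (56.0.0.0 - 59.255.255.255) -> 53.131.54.53
  59.64.0.0/12 (59.64.0.0 - 59.79.255.255) -> 53.131.54.117
  59.69.0.0/17 (59.69.0.0 - 59.69.127.255) -> 53.131.54.20
More-specific entries that do NOT match:
  59.69.36.0/22 (59.69.36.0 - 59.69.39.255) does not contain 59.69.52.69
  59.69.60.0/22 (59.69.60.0 - 59.69.63.255) does not contain 59.69.52.69
  59.69.48.0/22 (59.69.48.0 - 59.69.51.255) does not contain 59.69.52.69
  59.69.160.0/19 (59.69.160.0 - 59.69.191.255) does not contain 59.69.52.69
  59.69.64.0/18 (59.69.64.0 - 59.69.127.255) does not contain 59.69.52.69
Longest matching prefix is /17 -> next hop 53.131.54.20.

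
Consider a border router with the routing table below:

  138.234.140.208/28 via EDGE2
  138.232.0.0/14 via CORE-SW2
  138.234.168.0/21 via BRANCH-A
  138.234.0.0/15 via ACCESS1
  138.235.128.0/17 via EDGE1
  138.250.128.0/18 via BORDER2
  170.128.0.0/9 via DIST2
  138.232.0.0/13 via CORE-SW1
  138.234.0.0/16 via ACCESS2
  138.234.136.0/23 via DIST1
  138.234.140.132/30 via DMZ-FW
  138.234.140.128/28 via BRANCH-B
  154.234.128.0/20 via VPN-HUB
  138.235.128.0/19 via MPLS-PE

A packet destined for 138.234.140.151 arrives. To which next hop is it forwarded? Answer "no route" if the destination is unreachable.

ACCESS2

Routes whose prefix contains 138.234.140.151:
  138.232.0.0/13 (138.232.0.0 - 138.239.255.255) -> CORE-SW1
  138.232.0.0/14 (138.232.0.0 - 138.235.255.255) -> CORE-SW2
  138.234.0.0/15 (138.234.0.0 - 138.235.255.255) -> ACCESS1
  138.234.0.0/16 (138.234.0.0 - 138.234.255.255) -> ACCESS2
More-specific entries that do NOT match:
  138.234.140.132/30 (138.234.140.132 - 138.234.140.135) does not contain 138.234.140.151
  138.234.140.208/28 (138.234.140.208 - 138.234.140.223) does not contain 138.234.140.151
  138.234.140.128/28 (138.234.140.128 - 138.234.140.143) does not contain 138.234.140.151
  138.234.136.0/23 (138.234.136.0 - 138.234.137.255) does not contain 138.234.140.151
  138.234.168.0/21 (138.234.168.0 - 138.234.175.255) does not contain 138.234.140.151
  154.234.128.0/20 (154.234.128.0 - 154.234.143.255) does not contain 138.234.140.151
  138.235.128.0/19 (138.235.128.0 - 138.235.159.255) does not contain 138.234.140.151
  138.250.128.0/18 (138.250.128.0 - 138.250.191.255) does not contain 138.234.140.151
  138.235.128.0/17 (138.235.128.0 - 138.235.255.255) does not contain 138.234.140.151
Longest matching prefix is /16 -> next hop ACCESS2.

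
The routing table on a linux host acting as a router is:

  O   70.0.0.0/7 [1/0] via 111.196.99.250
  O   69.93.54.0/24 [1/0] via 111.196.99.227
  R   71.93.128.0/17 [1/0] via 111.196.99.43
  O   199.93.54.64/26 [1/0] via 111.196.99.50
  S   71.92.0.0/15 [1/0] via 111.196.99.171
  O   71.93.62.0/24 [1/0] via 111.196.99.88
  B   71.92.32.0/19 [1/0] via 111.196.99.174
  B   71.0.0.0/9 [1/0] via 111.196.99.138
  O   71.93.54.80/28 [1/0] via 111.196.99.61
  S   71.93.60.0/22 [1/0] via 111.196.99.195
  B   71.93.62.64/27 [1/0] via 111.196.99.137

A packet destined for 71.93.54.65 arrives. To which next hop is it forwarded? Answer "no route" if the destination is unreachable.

Routes whose prefix contains 71.93.54.65:
  70.0.0.0/7 (70.0.0.0 - 71.255.255.255) -> 111.196.99.250
  71.0.0.0/9 (71.0.0.0 - 71.127.255.255) -> 111.196.99.138
  71.92.0.0/15 (71.92.0.0 - 71.93.255.255) -> 111.196.99.171
More-specific entries that do NOT match:
  71.93.54.80/28 (71.93.54.80 - 71.93.54.95) does not contain 71.93.54.65
  71.93.62.64/27 (71.93.62.64 - 71.93.62.95) does not contain 71.93.54.65
  199.93.54.64/26 (199.93.54.64 - 199.93.54.127) does not contain 71.93.54.65
  69.93.54.0/24 (69.93.54.0 - 69.93.54.255) does not contain 71.93.54.65
  71.93.62.0/24 (71.93.62.0 - 71.93.62.255) does not contain 71.93.54.65
  71.93.60.0/22 (71.93.60.0 - 71.93.63.255) does not contain 71.93.54.65
  71.92.32.0/19 (71.92.32.0 - 71.92.63.255) does not contain 71.93.54.65
  71.93.128.0/17 (71.93.128.0 - 71.93.255.255) does not contain 71.93.54.65
Longest matching prefix is /15 -> next hop 111.196.99.171.

111.196.99.171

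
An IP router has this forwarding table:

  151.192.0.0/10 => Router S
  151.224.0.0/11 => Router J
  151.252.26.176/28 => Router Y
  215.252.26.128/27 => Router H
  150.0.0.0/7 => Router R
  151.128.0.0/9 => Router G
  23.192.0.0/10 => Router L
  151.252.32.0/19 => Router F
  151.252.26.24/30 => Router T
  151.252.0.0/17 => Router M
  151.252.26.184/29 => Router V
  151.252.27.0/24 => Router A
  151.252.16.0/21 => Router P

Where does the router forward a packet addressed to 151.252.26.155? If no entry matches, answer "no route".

Routes whose prefix contains 151.252.26.155:
  150.0.0.0/7 (150.0.0.0 - 151.255.255.255) -> Router R
  151.128.0.0/9 (151.128.0.0 - 151.255.255.255) -> Router G
  151.192.0.0/10 (151.192.0.0 - 151.255.255.255) -> Router S
  151.224.0.0/11 (151.224.0.0 - 151.255.255.255) -> Router J
  151.252.0.0/17 (151.252.0.0 - 151.252.127.255) -> Router M
More-specific entries that do NOT match:
  151.252.26.24/30 (151.252.26.24 - 151.252.26.27) does not contain 151.252.26.155
  151.252.26.184/29 (151.252.26.184 - 151.252.26.191) does not contain 151.252.26.155
  151.252.26.176/28 (151.252.26.176 - 151.252.26.191) does not contain 151.252.26.155
  215.252.26.128/27 (215.252.26.128 - 215.252.26.159) does not contain 151.252.26.155
  151.252.27.0/24 (151.252.27.0 - 151.252.27.255) does not contain 151.252.26.155
  151.252.16.0/21 (151.252.16.0 - 151.252.23.255) does not contain 151.252.26.155
  151.252.32.0/19 (151.252.32.0 - 151.252.63.255) does not contain 151.252.26.155
Longest matching prefix is /17 -> next hop Router M.

Router M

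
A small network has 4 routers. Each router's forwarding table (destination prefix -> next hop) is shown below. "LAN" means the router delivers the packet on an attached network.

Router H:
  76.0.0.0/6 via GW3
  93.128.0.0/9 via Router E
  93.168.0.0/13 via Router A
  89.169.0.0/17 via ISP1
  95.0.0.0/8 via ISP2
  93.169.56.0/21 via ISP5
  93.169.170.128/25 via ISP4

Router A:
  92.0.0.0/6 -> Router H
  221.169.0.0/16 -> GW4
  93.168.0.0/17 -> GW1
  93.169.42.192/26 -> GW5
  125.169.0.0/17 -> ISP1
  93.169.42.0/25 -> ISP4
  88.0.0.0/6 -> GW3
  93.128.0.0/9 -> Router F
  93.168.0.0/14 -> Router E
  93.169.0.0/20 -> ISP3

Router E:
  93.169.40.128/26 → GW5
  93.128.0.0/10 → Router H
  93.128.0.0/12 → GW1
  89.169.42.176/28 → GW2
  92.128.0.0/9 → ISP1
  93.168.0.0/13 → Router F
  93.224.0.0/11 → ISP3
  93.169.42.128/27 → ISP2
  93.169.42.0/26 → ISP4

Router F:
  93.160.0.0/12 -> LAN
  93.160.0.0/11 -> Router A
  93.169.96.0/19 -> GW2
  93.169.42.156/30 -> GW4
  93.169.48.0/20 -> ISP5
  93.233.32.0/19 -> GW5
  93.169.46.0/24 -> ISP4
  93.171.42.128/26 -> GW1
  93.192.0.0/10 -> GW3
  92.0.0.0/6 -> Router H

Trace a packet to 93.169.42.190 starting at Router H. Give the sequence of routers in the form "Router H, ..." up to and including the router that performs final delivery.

Router H, Router A, Router E, Router F

At Router H: longest match for 93.169.42.190 is 93.168.0.0/13 -> Router A
At Router A: longest match for 93.169.42.190 is 93.168.0.0/14 -> Router E
At Router E: longest match for 93.169.42.190 is 93.168.0.0/13 -> Router F
At Router F: longest match for 93.169.42.190 is 93.160.0.0/12 -> LAN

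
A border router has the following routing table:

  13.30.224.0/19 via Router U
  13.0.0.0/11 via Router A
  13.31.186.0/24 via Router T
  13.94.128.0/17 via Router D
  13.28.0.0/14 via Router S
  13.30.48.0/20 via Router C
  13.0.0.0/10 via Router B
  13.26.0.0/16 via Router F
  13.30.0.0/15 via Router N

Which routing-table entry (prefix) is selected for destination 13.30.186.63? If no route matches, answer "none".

13.30.0.0/15

Entries matching 13.30.186.63:
  13.0.0.0/10 (13.0.0.0 - 13.63.255.255)
  13.0.0.0/11 (13.0.0.0 - 13.31.255.255)
  13.28.0.0/14 (13.28.0.0 - 13.31.255.255)
  13.30.0.0/15 (13.30.0.0 - 13.31.255.255)
Most specific is 13.30.0.0/15.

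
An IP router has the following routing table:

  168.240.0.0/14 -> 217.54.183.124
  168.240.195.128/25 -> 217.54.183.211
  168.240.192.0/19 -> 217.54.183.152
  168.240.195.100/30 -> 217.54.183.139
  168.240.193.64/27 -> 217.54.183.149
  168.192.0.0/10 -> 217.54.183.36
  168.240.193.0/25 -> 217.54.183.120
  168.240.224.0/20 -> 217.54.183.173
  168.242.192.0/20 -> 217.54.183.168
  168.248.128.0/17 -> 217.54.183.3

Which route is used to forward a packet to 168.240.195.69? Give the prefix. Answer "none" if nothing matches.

Entries matching 168.240.195.69:
  168.192.0.0/10 (168.192.0.0 - 168.255.255.255)
  168.240.0.0/14 (168.240.0.0 - 168.243.255.255)
  168.240.192.0/19 (168.240.192.0 - 168.240.223.255)
Most specific is 168.240.192.0/19.

168.240.192.0/19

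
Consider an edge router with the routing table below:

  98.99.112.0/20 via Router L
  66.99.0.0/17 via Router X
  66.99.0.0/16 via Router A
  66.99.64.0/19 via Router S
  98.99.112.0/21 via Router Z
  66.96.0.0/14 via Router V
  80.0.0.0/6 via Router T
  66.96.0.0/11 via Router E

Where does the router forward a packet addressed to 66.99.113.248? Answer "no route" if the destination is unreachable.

Routes whose prefix contains 66.99.113.248:
  66.96.0.0/11 (66.96.0.0 - 66.127.255.255) -> Router E
  66.96.0.0/14 (66.96.0.0 - 66.99.255.255) -> Router V
  66.99.0.0/16 (66.99.0.0 - 66.99.255.255) -> Router A
  66.99.0.0/17 (66.99.0.0 - 66.99.127.255) -> Router X
More-specific entries that do NOT match:
  98.99.112.0/21 (98.99.112.0 - 98.99.119.255) does not contain 66.99.113.248
  98.99.112.0/20 (98.99.112.0 - 98.99.127.255) does not contain 66.99.113.248
  66.99.64.0/19 (66.99.64.0 - 66.99.95.255) does not contain 66.99.113.248
Longest matching prefix is /17 -> next hop Router X.

Router X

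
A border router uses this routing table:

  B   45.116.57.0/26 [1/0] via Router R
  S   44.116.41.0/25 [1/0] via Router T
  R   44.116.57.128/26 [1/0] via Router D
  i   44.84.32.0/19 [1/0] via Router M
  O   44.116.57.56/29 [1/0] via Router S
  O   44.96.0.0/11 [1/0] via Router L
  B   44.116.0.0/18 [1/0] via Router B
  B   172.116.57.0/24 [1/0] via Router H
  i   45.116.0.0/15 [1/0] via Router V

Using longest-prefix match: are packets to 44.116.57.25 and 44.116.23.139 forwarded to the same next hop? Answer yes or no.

yes

44.116.57.25: longest match 44.116.0.0/18 -> Router B
44.116.23.139: longest match 44.116.0.0/18 -> Router B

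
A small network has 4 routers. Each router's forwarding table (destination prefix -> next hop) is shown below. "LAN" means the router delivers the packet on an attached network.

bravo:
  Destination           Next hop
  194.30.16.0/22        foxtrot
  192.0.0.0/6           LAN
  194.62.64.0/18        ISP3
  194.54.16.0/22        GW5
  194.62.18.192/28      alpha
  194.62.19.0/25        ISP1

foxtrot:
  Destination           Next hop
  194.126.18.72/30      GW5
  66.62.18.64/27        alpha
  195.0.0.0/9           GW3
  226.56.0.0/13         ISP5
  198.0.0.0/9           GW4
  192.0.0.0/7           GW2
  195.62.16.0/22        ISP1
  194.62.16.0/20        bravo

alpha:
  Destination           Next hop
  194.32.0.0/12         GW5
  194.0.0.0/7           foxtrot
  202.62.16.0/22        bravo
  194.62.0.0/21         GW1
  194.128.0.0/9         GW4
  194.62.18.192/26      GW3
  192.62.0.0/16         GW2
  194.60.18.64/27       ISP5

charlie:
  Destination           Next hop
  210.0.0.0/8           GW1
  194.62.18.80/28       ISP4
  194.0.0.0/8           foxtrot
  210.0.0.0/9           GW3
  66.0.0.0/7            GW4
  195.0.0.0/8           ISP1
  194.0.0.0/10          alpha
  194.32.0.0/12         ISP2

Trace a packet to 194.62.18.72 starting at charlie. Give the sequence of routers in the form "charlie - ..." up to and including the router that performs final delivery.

At charlie: longest match for 194.62.18.72 is 194.0.0.0/10 -> alpha
At alpha: longest match for 194.62.18.72 is 194.0.0.0/7 -> foxtrot
At foxtrot: longest match for 194.62.18.72 is 194.62.16.0/20 -> bravo
At bravo: longest match for 194.62.18.72 is 192.0.0.0/6 -> LAN

charlie - alpha - foxtrot - bravo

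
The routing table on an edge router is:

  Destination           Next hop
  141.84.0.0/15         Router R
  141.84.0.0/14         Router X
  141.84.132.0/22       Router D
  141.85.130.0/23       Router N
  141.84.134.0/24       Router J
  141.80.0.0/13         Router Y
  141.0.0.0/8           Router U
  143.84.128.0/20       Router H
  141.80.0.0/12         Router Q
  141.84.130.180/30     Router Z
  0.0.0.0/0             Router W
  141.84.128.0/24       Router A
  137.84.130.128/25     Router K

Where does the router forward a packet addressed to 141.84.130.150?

Router R

Routes whose prefix contains 141.84.130.150:
  0.0.0.0/0 (default, matches everything) -> Router W
  141.0.0.0/8 (141.0.0.0 - 141.255.255.255) -> Router U
  141.80.0.0/12 (141.80.0.0 - 141.95.255.255) -> Router Q
  141.80.0.0/13 (141.80.0.0 - 141.87.255.255) -> Router Y
  141.84.0.0/14 (141.84.0.0 - 141.87.255.255) -> Router X
  141.84.0.0/15 (141.84.0.0 - 141.85.255.255) -> Router R
More-specific entries that do NOT match:
  141.84.130.180/30 (141.84.130.180 - 141.84.130.183) does not contain 141.84.130.150
  137.84.130.128/25 (137.84.130.128 - 137.84.130.255) does not contain 141.84.130.150
  141.84.134.0/24 (141.84.134.0 - 141.84.134.255) does not contain 141.84.130.150
  141.84.128.0/24 (141.84.128.0 - 141.84.128.255) does not contain 141.84.130.150
  141.85.130.0/23 (141.85.130.0 - 141.85.131.255) does not contain 141.84.130.150
  141.84.132.0/22 (141.84.132.0 - 141.84.135.255) does not contain 141.84.130.150
  143.84.128.0/20 (143.84.128.0 - 143.84.143.255) does not contain 141.84.130.150
Longest matching prefix is /15 -> next hop Router R.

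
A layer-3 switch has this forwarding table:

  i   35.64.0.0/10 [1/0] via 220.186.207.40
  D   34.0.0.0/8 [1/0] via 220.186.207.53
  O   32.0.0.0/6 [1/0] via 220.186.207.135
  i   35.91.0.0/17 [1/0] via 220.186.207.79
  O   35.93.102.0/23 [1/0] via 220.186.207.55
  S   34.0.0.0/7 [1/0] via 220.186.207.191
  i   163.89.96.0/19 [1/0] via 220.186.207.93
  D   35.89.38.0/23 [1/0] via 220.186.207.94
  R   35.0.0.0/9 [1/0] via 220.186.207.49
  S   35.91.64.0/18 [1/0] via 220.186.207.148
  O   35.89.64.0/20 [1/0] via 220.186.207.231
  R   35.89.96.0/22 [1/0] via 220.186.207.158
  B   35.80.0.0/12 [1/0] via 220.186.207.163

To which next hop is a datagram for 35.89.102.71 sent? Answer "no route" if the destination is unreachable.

220.186.207.163

Routes whose prefix contains 35.89.102.71:
  32.0.0.0/6 (32.0.0.0 - 35.255.255.255) -> 220.186.207.135
  34.0.0.0/7 (34.0.0.0 - 35.255.255.255) -> 220.186.207.191
  35.0.0.0/9 (35.0.0.0 - 35.127.255.255) -> 220.186.207.49
  35.64.0.0/10 (35.64.0.0 - 35.127.255.255) -> 220.186.207.40
  35.80.0.0/12 (35.80.0.0 - 35.95.255.255) -> 220.186.207.163
More-specific entries that do NOT match:
  35.93.102.0/23 (35.93.102.0 - 35.93.103.255) does not contain 35.89.102.71
  35.89.38.0/23 (35.89.38.0 - 35.89.39.255) does not contain 35.89.102.71
  35.89.96.0/22 (35.89.96.0 - 35.89.99.255) does not contain 35.89.102.71
  35.89.64.0/20 (35.89.64.0 - 35.89.79.255) does not contain 35.89.102.71
  163.89.96.0/19 (163.89.96.0 - 163.89.127.255) does not contain 35.89.102.71
  35.91.64.0/18 (35.91.64.0 - 35.91.127.255) does not contain 35.89.102.71
  35.91.0.0/17 (35.91.0.0 - 35.91.127.255) does not contain 35.89.102.71
Longest matching prefix is /12 -> next hop 220.186.207.163.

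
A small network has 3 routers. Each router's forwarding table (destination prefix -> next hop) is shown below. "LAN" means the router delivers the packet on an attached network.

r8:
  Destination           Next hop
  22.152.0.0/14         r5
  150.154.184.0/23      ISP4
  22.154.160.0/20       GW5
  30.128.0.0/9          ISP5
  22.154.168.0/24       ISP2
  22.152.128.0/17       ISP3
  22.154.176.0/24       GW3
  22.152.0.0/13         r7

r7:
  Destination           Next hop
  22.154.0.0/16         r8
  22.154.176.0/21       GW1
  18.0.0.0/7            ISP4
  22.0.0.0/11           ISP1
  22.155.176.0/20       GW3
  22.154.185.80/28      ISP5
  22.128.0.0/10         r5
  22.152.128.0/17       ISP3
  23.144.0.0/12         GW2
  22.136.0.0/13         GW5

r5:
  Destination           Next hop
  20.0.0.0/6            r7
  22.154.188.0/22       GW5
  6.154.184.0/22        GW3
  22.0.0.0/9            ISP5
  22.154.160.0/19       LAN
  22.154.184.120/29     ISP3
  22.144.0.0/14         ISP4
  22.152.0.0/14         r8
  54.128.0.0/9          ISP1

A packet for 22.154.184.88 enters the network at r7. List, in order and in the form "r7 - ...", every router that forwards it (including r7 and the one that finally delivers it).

At r7: longest match for 22.154.184.88 is 22.154.0.0/16 -> r8
At r8: longest match for 22.154.184.88 is 22.152.0.0/14 -> r5
At r5: longest match for 22.154.184.88 is 22.154.160.0/19 -> LAN

r7 - r8 - r5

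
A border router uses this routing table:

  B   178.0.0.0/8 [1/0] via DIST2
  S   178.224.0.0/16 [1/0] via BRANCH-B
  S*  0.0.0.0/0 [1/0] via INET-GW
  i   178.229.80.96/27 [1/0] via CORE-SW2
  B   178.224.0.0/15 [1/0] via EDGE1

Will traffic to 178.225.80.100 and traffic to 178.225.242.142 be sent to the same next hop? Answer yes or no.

yes

178.225.80.100: longest match 178.224.0.0/15 -> EDGE1
178.225.242.142: longest match 178.224.0.0/15 -> EDGE1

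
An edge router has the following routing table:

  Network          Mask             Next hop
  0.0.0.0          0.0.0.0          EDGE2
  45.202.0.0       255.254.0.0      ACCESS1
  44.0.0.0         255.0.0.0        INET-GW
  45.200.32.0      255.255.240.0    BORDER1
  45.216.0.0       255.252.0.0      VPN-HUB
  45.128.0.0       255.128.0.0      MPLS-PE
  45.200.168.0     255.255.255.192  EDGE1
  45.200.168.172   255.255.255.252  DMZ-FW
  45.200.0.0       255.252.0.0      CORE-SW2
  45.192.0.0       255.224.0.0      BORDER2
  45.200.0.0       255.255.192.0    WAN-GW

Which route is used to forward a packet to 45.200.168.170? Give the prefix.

Entries matching 45.200.168.170:
  0.0.0.0/0 (default, matches everything)
  45.128.0.0/9 (45.128.0.0 - 45.255.255.255)
  45.192.0.0/11 (45.192.0.0 - 45.223.255.255)
  45.200.0.0/14 (45.200.0.0 - 45.203.255.255)
Most specific is 45.200.0.0/14.

45.200.0.0/14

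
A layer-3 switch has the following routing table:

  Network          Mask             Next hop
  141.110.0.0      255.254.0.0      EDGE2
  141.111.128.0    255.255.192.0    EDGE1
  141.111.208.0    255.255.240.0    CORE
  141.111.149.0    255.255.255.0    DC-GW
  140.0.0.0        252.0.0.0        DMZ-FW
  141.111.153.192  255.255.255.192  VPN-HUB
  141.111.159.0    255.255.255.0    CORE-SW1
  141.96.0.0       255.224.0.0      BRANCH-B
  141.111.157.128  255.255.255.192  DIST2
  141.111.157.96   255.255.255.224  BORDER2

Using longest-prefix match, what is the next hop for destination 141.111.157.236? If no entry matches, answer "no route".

EDGE1

Routes whose prefix contains 141.111.157.236:
  140.0.0.0/6 (140.0.0.0 - 143.255.255.255) -> DMZ-FW
  141.96.0.0/11 (141.96.0.0 - 141.127.255.255) -> BRANCH-B
  141.110.0.0/15 (141.110.0.0 - 141.111.255.255) -> EDGE2
  141.111.128.0/18 (141.111.128.0 - 141.111.191.255) -> EDGE1
More-specific entries that do NOT match:
  141.111.157.96/27 (141.111.157.96 - 141.111.157.127) does not contain 141.111.157.236
  141.111.153.192/26 (141.111.153.192 - 141.111.153.255) does not contain 141.111.157.236
  141.111.157.128/26 (141.111.157.128 - 141.111.157.191) does not contain 141.111.157.236
  141.111.149.0/24 (141.111.149.0 - 141.111.149.255) does not contain 141.111.157.236
  141.111.159.0/24 (141.111.159.0 - 141.111.159.255) does not contain 141.111.157.236
  141.111.208.0/20 (141.111.208.0 - 141.111.223.255) does not contain 141.111.157.236
Longest matching prefix is /18 -> next hop EDGE1.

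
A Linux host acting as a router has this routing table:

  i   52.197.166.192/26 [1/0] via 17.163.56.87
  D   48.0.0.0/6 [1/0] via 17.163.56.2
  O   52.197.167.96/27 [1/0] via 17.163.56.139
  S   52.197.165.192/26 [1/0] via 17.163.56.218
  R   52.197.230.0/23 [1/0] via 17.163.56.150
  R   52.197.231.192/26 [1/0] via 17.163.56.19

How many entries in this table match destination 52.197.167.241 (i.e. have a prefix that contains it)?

0

No listed prefix contains 52.197.167.241.
Total matching entries: 0.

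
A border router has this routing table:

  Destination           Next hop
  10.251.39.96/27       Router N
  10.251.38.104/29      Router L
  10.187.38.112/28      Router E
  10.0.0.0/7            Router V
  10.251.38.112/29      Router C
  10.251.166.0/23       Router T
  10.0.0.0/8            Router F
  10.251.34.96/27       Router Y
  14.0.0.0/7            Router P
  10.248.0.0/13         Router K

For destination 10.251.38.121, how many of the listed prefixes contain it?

Prefixes containing 10.251.38.121:
  10.0.0.0/7 (10.0.0.0 - 11.255.255.255)
  10.0.0.0/8 (10.0.0.0 - 10.255.255.255)
  10.248.0.0/13 (10.248.0.0 - 10.255.255.255)
Total matching entries: 3.

3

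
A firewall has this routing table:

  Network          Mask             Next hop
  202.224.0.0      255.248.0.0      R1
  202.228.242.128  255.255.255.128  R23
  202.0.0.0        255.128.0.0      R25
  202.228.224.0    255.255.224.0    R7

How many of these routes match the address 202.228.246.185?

Prefixes containing 202.228.246.185:
  202.224.0.0/13 (202.224.0.0 - 202.231.255.255)
  202.228.224.0/19 (202.228.224.0 - 202.228.255.255)
Total matching entries: 2.

2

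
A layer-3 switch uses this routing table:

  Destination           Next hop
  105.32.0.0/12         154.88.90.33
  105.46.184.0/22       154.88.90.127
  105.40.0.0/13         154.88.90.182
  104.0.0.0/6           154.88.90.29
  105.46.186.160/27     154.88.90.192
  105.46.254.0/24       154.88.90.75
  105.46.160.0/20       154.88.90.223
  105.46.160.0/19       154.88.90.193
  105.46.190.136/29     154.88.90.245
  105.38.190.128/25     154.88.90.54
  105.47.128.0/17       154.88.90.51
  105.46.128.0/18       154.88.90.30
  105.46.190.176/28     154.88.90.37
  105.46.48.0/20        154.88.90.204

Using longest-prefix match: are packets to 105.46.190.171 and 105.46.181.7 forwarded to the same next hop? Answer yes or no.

105.46.190.171: longest match 105.46.160.0/19 -> 154.88.90.193
105.46.181.7: longest match 105.46.160.0/19 -> 154.88.90.193

yes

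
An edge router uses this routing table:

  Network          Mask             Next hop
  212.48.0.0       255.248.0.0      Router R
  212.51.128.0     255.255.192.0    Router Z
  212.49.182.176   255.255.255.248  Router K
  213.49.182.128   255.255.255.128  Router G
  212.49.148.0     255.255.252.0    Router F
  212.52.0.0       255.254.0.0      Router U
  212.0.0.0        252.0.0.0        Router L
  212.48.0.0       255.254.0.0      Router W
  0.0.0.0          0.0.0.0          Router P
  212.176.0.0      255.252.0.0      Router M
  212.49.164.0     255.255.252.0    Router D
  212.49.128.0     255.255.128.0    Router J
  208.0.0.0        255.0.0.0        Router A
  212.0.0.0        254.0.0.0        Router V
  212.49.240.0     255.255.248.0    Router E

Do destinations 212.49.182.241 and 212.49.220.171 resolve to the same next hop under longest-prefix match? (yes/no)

yes

212.49.182.241: longest match 212.49.128.0/17 -> Router J
212.49.220.171: longest match 212.49.128.0/17 -> Router J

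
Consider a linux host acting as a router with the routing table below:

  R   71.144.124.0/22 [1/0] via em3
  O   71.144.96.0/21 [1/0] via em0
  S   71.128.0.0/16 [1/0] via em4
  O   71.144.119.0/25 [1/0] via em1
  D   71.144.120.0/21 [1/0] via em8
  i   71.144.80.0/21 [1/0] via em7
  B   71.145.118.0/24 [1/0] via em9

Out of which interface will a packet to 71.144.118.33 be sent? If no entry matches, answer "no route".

no route

No entry's prefix contains 71.144.118.33; there is no default route.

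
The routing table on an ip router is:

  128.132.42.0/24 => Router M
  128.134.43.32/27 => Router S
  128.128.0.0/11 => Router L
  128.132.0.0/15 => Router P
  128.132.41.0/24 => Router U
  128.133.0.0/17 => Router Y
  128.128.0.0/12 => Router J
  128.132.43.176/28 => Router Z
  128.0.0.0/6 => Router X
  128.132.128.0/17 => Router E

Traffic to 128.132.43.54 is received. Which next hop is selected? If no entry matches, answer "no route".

Routes whose prefix contains 128.132.43.54:
  128.0.0.0/6 (128.0.0.0 - 131.255.255.255) -> Router X
  128.128.0.0/11 (128.128.0.0 - 128.159.255.255) -> Router L
  128.128.0.0/12 (128.128.0.0 - 128.143.255.255) -> Router J
  128.132.0.0/15 (128.132.0.0 - 128.133.255.255) -> Router P
More-specific entries that do NOT match:
  128.132.43.176/28 (128.132.43.176 - 128.132.43.191) does not contain 128.132.43.54
  128.134.43.32/27 (128.134.43.32 - 128.134.43.63) does not contain 128.132.43.54
  128.132.42.0/24 (128.132.42.0 - 128.132.42.255) does not contain 128.132.43.54
  128.132.41.0/24 (128.132.41.0 - 128.132.41.255) does not contain 128.132.43.54
  128.133.0.0/17 (128.133.0.0 - 128.133.127.255) does not contain 128.132.43.54
  128.132.128.0/17 (128.132.128.0 - 128.132.255.255) does not contain 128.132.43.54
Longest matching prefix is /15 -> next hop Router P.

Router P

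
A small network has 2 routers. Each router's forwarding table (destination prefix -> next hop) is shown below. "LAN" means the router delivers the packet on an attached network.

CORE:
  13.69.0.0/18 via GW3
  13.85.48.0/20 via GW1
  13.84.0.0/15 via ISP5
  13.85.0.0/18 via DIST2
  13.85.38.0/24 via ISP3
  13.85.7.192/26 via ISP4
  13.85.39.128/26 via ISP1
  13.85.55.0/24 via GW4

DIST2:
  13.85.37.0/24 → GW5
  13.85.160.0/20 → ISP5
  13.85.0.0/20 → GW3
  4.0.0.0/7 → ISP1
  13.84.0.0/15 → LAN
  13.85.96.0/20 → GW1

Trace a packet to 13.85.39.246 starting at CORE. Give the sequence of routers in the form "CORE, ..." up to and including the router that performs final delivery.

CORE, DIST2

At CORE: longest match for 13.85.39.246 is 13.85.0.0/18 -> DIST2
At DIST2: longest match for 13.85.39.246 is 13.84.0.0/15 -> LAN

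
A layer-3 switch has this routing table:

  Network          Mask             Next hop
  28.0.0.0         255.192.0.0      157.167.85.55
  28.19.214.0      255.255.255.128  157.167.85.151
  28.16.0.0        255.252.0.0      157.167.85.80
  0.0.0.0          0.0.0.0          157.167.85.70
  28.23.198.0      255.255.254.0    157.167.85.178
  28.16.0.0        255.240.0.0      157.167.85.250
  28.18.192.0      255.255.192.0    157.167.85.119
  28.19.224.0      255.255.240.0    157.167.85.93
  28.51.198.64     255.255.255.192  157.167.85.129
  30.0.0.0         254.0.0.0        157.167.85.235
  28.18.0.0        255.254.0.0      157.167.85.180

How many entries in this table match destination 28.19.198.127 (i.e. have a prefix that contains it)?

5

Prefixes containing 28.19.198.127:
  0.0.0.0/0 (default, matches everything)
  28.0.0.0/10 (28.0.0.0 - 28.63.255.255)
  28.16.0.0/12 (28.16.0.0 - 28.31.255.255)
  28.16.0.0/14 (28.16.0.0 - 28.19.255.255)
  28.18.0.0/15 (28.18.0.0 - 28.19.255.255)
Total matching entries: 5.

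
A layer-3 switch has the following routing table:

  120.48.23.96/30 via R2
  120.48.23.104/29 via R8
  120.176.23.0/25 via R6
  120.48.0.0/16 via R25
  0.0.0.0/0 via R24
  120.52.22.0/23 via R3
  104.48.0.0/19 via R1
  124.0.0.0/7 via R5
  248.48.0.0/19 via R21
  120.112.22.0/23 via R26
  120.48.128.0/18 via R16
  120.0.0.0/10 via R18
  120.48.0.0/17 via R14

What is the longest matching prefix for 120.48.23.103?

Entries matching 120.48.23.103:
  0.0.0.0/0 (default, matches everything)
  120.0.0.0/10 (120.0.0.0 - 120.63.255.255)
  120.48.0.0/16 (120.48.0.0 - 120.48.255.255)
  120.48.0.0/17 (120.48.0.0 - 120.48.127.255)
Most specific is 120.48.0.0/17.

120.48.0.0/17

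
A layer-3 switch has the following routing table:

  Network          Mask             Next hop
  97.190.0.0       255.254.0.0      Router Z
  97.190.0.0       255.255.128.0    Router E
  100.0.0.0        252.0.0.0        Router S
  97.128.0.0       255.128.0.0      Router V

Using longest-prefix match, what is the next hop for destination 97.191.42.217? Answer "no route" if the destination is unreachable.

Router Z

Routes whose prefix contains 97.191.42.217:
  97.128.0.0/9 (97.128.0.0 - 97.255.255.255) -> Router V
  97.190.0.0/15 (97.190.0.0 - 97.191.255.255) -> Router Z
More-specific entries that do NOT match:
  97.190.0.0/17 (97.190.0.0 - 97.190.127.255) does not contain 97.191.42.217
Longest matching prefix is /15 -> next hop Router Z.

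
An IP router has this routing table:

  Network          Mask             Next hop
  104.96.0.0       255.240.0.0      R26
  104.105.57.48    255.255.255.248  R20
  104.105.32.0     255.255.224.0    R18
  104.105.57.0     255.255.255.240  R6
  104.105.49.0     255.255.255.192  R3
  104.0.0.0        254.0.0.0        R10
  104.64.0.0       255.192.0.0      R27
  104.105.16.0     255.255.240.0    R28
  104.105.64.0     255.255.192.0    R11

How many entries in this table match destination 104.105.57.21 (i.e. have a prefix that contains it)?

4

Prefixes containing 104.105.57.21:
  104.0.0.0/7 (104.0.0.0 - 105.255.255.255)
  104.64.0.0/10 (104.64.0.0 - 104.127.255.255)
  104.96.0.0/12 (104.96.0.0 - 104.111.255.255)
  104.105.32.0/19 (104.105.32.0 - 104.105.63.255)
Total matching entries: 4.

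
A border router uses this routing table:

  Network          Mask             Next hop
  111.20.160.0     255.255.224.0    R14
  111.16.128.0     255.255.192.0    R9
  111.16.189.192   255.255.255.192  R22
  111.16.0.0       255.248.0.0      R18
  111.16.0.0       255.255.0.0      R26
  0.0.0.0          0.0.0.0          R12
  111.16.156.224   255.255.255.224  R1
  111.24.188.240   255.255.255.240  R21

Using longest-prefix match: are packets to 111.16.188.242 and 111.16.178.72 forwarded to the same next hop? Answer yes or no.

yes

111.16.188.242: longest match 111.16.128.0/18 -> R9
111.16.178.72: longest match 111.16.128.0/18 -> R9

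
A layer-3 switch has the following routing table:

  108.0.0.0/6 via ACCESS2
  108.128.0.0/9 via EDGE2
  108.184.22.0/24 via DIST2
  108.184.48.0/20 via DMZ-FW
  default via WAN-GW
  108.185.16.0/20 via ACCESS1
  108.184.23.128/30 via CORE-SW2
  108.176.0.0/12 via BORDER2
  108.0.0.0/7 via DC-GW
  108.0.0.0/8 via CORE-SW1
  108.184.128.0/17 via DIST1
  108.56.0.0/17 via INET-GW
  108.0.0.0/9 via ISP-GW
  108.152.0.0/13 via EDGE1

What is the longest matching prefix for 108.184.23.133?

Entries matching 108.184.23.133:
  0.0.0.0/0 (default, matches everything)
  108.0.0.0/6 (108.0.0.0 - 111.255.255.255)
  108.0.0.0/7 (108.0.0.0 - 109.255.255.255)
  108.0.0.0/8 (108.0.0.0 - 108.255.255.255)
  108.128.0.0/9 (108.128.0.0 - 108.255.255.255)
  108.176.0.0/12 (108.176.0.0 - 108.191.255.255)
Most specific is 108.176.0.0/12.

108.176.0.0/12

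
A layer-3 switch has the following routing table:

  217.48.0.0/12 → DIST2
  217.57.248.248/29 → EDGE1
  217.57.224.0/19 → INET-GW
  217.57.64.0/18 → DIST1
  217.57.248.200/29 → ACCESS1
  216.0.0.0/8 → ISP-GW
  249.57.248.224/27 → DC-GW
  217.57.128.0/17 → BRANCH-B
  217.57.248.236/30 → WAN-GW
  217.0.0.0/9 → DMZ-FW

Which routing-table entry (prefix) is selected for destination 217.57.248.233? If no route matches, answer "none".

217.57.224.0/19

Entries matching 217.57.248.233:
  217.0.0.0/9 (217.0.0.0 - 217.127.255.255)
  217.48.0.0/12 (217.48.0.0 - 217.63.255.255)
  217.57.128.0/17 (217.57.128.0 - 217.57.255.255)
  217.57.224.0/19 (217.57.224.0 - 217.57.255.255)
Most specific is 217.57.224.0/19.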